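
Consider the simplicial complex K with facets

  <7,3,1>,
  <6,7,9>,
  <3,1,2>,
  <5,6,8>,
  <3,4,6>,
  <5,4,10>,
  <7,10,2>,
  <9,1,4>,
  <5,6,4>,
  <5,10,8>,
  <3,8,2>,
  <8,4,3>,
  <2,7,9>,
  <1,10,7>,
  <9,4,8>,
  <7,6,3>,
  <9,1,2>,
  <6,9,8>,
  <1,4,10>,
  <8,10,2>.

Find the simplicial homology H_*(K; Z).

H_0 ≅ Z,  H_1 ≅ Z ⊕ Z/2Z,  H_2 = 0.

Fix the vertex order 1 < 2 < 3 < 4 < 5 < 6 < 7 < 8 < 9 < 10 and write every simplex with vertices in increasing order. Then dim K = 2 and the simplices of K are:

  0-simplices (10): [1], [2], [3], [4], [5], [6], [7], [8], [9], [10]
  1-simplices (30): (30 of them)
  2-simplices (20): (20 of them)

giving chain groups C_0 ≅ Z^10, C_1 ≅ Z^30, C_2 ≅ Z^20.

∂_1: C_1 → C_0 maps an edge to its endpoints' difference, ∂[p,q] = q − p. For instance
  ∂[6,9] = [9] − [6].
As a 10×30 matrix over Z this has rank 9, with invariant factors (1,1,1,1,1,1,1,1,1).

Boundary ∂_2: C_2 → C_1 acts by ∂[p,q,r] = [q,r] − [p,r] + [p,q]. For instance
  ∂[1,2,3] = [2,3] − [1,3] + [1,2],
  ∂[1,3,7] = [3,7] − [1,7] + [1,3].
The 30×20 boundary matrix has rank 20 and Smith normal form diag(1,1,1,1,1,1,1,1,1,1,1,1,1,1,1,1,1,1,1,2).

From H_k ≅ ker(∂_k) / im(∂_{k+1}) we obtain:

  H_0: rank C_0 − rank ∂_1 = 10 − 9 = 1, and the invariant factors of ∂_1 are all 1, so H_0 = Z.
  H_1: rank ker ∂_1 − rank ∂_2 = (30 − 9) − 20 = 1, and ∂_2 has invariant factor 2 > 1, so H_1 = Z ⊕ Z/2Z.
  H_2: rank ker ∂_2 − rank ∂_3 = (20 − 20) − 0 = 0, and there is no ∂_3, so H_2 = 0.

As a check, the Euler characteristic is 10 − 30 + 20 = 0, which agrees with 1 − 1 + 0 = 0.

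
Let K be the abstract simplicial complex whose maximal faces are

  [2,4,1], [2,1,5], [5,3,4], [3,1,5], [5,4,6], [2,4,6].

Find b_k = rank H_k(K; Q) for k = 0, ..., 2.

Take the total order 1 < 2 < 3 < 4 < 5 < 6 on the vertex set. Then K (dimension 2) consists of the simplices:

  0-simplices (6): [1], [2], [3], [4], [5], [6]
  1-simplices (12): [1,2], [1,3], [1,4], [1,5], [2,4], [2,5], [2,6], [3,4], [3,5], [4,5], [4,6], [5,6]
  2-simplices (6): [1,2,4], [1,2,5], [1,3,5], [2,4,6], [3,4,5], [4,5,6]

so the chain groups are C_0 ≅ Z^6, C_1 ≅ Z^12, C_2 ≅ Z^6.

The boundary map ∂_1: C_1 → C_0 is given by ∂[p,q] = [q] − [p]. For instance
  ∂[1,2] = [2] − [1].
The resulting 6×12 matrix has rank 5, and its Smith normal form has invariant factors (1,1,1,1,1).

Boundary ∂_2: C_2 → C_1 maps a triangle to the signed sum of its edges. For instance
  ∂[3,4,5] = [4,5] − [3,5] + [3,4],
  ∂[4,5,6] = [5,6] − [4,6] + [4,5].
The 12×6 boundary matrix has rank 6 and Smith normal form diag(1,1,1,1,1,1).

From H_k ≅ ker(∂_k) / im(∂_{k+1}) we obtain:

  H_0: rank C_0 − rank ∂_1 = 6 − 5 = 1, and the invariant factors of ∂_1 are all 1, so H_0 = Z.
  H_1: rank ker ∂_1 − rank ∂_2 = (12 − 5) − 6 = 1, and the invariant factors of ∂_2 are all 1, so H_1 = Z.
  H_2: rank ker ∂_2 − rank ∂_3 = (6 − 6) − 0 = 0, and there is no ∂_3, so H_2 = 0.

Hence the Betti numbers are b_0 = 1, b_1 = 1, b_2 = 0.

b_0 = 1, b_1 = 1, b_2 = 0.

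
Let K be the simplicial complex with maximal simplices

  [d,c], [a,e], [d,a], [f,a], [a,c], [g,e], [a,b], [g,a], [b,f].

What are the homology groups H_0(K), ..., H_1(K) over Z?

H_0 ≅ Z,  H_1 ≅ Z^3.

Fix the vertex order a < b < c < d < e < f < g and write every simplex with vertices in increasing order. Then dim K = 1 and the simplices of K are:

  0-simplices (7): a, b, c, d, e, f, g
  1-simplices (9): ab, ac, ad, ae, af, ag, bf, cd, eg

so the chain groups are C_0 ≅ Z^7, C_1 ≅ Z^9.

∂_1: C_1 → C_0 sends each edge [p,q] (with p < q) to q − p. For instance
  ∂ag = g − a.
The 7×9 boundary matrix has rank 6 and Smith normal form diag(1,1,1,1,1,1).

Now H_k = ker ∂_k / im ∂_{k+1}, so:

  H_0: rank C_0 − rank ∂_1 = 7 − 6 = 1, and the invariant factors of ∂_1 are all 1, so H_0 ≅ Z.
  H_1: rank ker ∂_1 − rank ∂_2 = (9 − 6) − 0 = 3, and there is no ∂_2, so H_1 ≅ Z^3.

As a check, the Euler characteristic is 7 − 9 = -2, which agrees with 1 − 3 = -2.
(K is a triangulation of a wedge of 3 circles.)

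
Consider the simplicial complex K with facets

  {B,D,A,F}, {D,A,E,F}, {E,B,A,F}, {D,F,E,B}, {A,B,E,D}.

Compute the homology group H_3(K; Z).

Order the vertices as A < B < D < E < F. Listing each simplex with vertices in this order, K has dimension 3 with simplices:

  0-simplices (5): A, B, D, E, F
  1-simplices (10): AB, AD, AE, AF, BD, BE, BF, DE, DF, EF
  2-simplices (10): ABD, ABE, ABF, ADE, ADF, AEF, BDE, BDF, BEF, DEF
  3-simplices (5): ABDE, ABDF, ABEF, ADEF, BDEF

so the chain groups are C_0 ≅ Z^5, C_1 ≅ Z^10, C_2 ≅ Z^10, C_3 ≅ Z^5.

The boundary map ∂_1: C_1 → C_0 is given by ∂[p,q] = [q] − [p]. For instance
  ∂BE = E − B.
As a 5×10 matrix over Z this has rank 4, with invariant factors (1,1,1,1).

Boundary ∂_2: C_2 → C_1 maps a triangle to the signed sum of its edges. For instance
  ∂AEF = EF − AF + AE,
  ∂ABD = BD − AD + AB.
The resulting 10×10 matrix has rank 6, and its Smith normal form has invariant factors (1,1,1,1,1,1).

∂_3: C_3 → C_2 sends each 3-simplex σ to the alternating sum Σ_i (−1)^i (σ with its i-th vertex removed). For instance
  ∂ADEF = DEF − AEF + ADF − ADE,
  ∂ABDF = BDF − ADF + ABF − ABD.
This gives a 10×5 integer matrix of rank 4; reducing to Smith normal form yields diagonal entries (1,1,1,1).

Computing H_k = (kernel of ∂_k) / (image of ∂_{k+1}):

  H_3: rank ker ∂_3 − rank ∂_4 = (5 − 4) − 0 = 1, and there is no ∂_4, so H_3 ≅ Z.

(K is a triangulation of the 3-sphere S^3.)

H_3 ≅ Z.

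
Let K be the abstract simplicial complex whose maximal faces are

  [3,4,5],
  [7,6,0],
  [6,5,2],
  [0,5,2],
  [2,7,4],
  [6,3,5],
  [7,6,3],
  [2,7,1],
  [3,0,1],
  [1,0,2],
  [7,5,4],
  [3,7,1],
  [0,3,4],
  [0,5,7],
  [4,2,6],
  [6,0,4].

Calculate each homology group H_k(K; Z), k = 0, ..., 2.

H_0 ≅ Z,  H_1 ≅ Z^2,  H_2 ≅ Z.

We work with the vertex ordering 0 < 1 < 2 < 3 < 4 < 5 < 6 < 7. The simplices of K, each written with vertices in increasing order, are:

  0-simplices (8): [0], [1], [2], [3], [4], [5], [6], [7]
  1-simplices (24): (24 of them)
  2-simplices (16): [0,1,2], [0,1,3], [0,2,5], [0,3,4], [0,4,6], [0,5,7], [0,6,7], [1,2,7], [1,3,7], [2,4,6], [2,4,7], [2,5,6], [3,4,5], [3,5,6], [3,6,7], [4,5,7]

so the chain groups are C_0 ≅ Z^8, C_1 ≅ Z^24, C_2 ≅ Z^16.

∂_1: C_1 → C_0 sends each edge [p,q] (with p < q) to q − p.
The resulting 8×24 matrix has rank 7, and its Smith normal form has invariant factors (1,1,1,1,1,1,1).

∂_2: C_2 → C_1 acts by ∂[p,q,r] = [q,r] − [p,r] + [p,q]. For instance
  ∂[0,4,6] = [4,6] − [0,6] + [0,4],
  ∂[2,4,7] = [4,7] − [2,7] + [2,4].
The resulting 24×16 matrix has rank 15, and its Smith normal form has invariant factors (1,1,1,1,1,1,1,1,1,1,1,1,1,1,1).

Computing H_k = (kernel of ∂_k) / (image of ∂_{k+1}):

  H_0: rank C_0 − rank ∂_1 = 8 − 7 = 1, and the invariant factors of ∂_1 are all 1, so H_0 ≅ Z.
  H_1: rank ker ∂_1 − rank ∂_2 = (24 − 7) − 15 = 2, and the invariant factors of ∂_2 are all 1, so H_1 ≅ Z^2.
  H_2: rank ker ∂_2 − rank ∂_3 = (16 − 15) − 0 = 1, and there is no ∂_3, so H_2 ≅ Z.

(K is a triangulation of the torus T^2.)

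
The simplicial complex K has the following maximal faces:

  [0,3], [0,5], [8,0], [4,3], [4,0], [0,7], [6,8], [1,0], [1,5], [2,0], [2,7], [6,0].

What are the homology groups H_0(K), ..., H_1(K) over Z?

H_0 = Z,  H_1 = Z^4.

Take the total order 0 < 1 < 2 < 3 < 4 < 5 < 6 < 7 < 8 on the vertex set. Then K (dimension 1) consists of the simplices:

  0-simplices (9): [0], [1], [2], [3], [4], [5], [6], [7], [8]
  1-simplices (12): [0,1], [0,2], [0,3], [0,4], [0,5], [0,6], [0,7], [0,8], [1,5], [2,7], [3,4], [6,8]

Hence C_0 ≅ Z^9, C_1 ≅ Z^12.

Boundary ∂_1: C_1 → C_0 is given by ∂[p,q] = [q] − [p]. For instance
  ∂[6,8] = [8] − [6].
The 9×12 boundary matrix has rank 8 and Smith normal form diag(1,1,1,1,1,1,1,1).

From H_k ≅ ker(∂_k) / im(∂_{k+1}) we obtain:

  H_0: rank C_0 − rank ∂_1 = 9 − 8 = 1, and the invariant factors of ∂_1 are all 1, so H_0 = Z.
  H_1: rank ker ∂_1 − rank ∂_2 = (12 − 8) − 0 = 4, and there is no ∂_2, so H_1 = Z^4.

As a check, the Euler characteristic is 9 − 12 = -3, which agrees with 1 − 4 = -3.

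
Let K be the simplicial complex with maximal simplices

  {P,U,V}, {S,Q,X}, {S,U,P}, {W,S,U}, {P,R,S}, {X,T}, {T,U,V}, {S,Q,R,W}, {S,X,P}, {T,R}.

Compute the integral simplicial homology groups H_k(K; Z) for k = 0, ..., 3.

We work with the vertex ordering P < Q < R < S < T < U < V < W < X. The simplices of K, each written with vertices in increasing order, are:

  0-simplices (9): P, Q, R, S, T, U, V, W, X
  1-simplices (20): PR, PS, PU, PV, PX, QR, QS, QW, QX, RS, RT, RW, SU, SW, SX, TU, TV, TX, UV, UW
  2-simplices (11): PRS, PSU, PSX, PUV, QRS, QRW, QSW, QSX, RSW, SUW, TUV
  3-simplices (1): QRSW

Hence C_0 ≅ Z^9, C_1 ≅ Z^20, C_2 ≅ Z^11, C_3 ≅ Z^1.

Boundary ∂_1: C_1 → C_0 sends each edge [p,q] (with p < q) to q − p. For instance
  ∂RS = S − R.
This gives a 9×20 integer matrix of rank 8; reducing to Smith normal form yields diagonal entries (1,1,1,1,1,1,1,1).

Boundary ∂_2: C_2 → C_1 maps a triangle to the signed sum of its edges. For instance
  ∂PSX = SX − PX + PS,
  ∂QRW = RW − QW + QR.
The resulting 20×11 matrix has rank 10, and its Smith normal form has invariant factors (1,1,1,1,1,1,1,1,1,1).

Boundary ∂_3: C_3 → C_2 sends each 3-simplex σ to the alternating sum Σ_i (−1)^i (σ with its i-th vertex removed). For instance
  ∂QRSW = RSW − QSW + QRW − QRS.
This gives a 11×1 integer matrix of rank 1; reducing to Smith normal form yields diagonal entries (1).

Computing H_k = (kernel of ∂_k) / (image of ∂_{k+1}):

  H_0: rank C_0 − rank ∂_1 = 9 − 8 = 1, and the invariant factors of ∂_1 are all 1, so H_0 = Z.
  H_1: rank ker ∂_1 − rank ∂_2 = (20 − 8) − 10 = 2, and the invariant factors of ∂_2 are all 1, so H_1 = Z^2.
  H_2: rank ker ∂_2 − rank ∂_3 = (11 − 10) − 1 = 0, and the invariant factors of ∂_3 are all 1, so H_2 = 0.
  H_3: rank ker ∂_3 − rank ∂_4 = (1 − 1) − 0 = 0, and there is no ∂_4, so H_3 = 0.

As a check, the Euler characteristic is 9 − 20 + 11 − 1 = -1, which agrees with 1 − 2 + 0 − 0 = -1.

H_0 = Z,  H_1 = Z^2,  H_2 = 0,  H_3 = 0.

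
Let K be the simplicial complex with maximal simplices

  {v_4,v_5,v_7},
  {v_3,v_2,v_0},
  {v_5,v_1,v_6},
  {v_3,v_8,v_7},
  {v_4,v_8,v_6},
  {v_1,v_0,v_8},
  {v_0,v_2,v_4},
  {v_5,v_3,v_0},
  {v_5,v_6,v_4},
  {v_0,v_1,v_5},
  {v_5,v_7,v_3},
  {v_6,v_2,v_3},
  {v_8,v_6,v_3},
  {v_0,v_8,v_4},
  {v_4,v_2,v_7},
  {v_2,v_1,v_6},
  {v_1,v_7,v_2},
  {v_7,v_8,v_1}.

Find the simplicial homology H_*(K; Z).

K has 9 vertices, 27 edges, 18 triangles.
rank ∂_0 = 0, rank ∂_1 = 8 ⇒ b_0 = 9 − 0 − 8 = 1; all invariant factors of ∂_1 are 1 so no torsion. So H_0 = Z.
rank ∂_1 = 8, rank ∂_2 = 17 ⇒ b_1 = 27 − 8 − 17 = 2; all invariant factors of ∂_2 are 1 so no torsion. So H_1 = Z^2.
rank ∂_2 = 17, rank ∂_3 = 0 ⇒ b_2 = 18 − 17 − 0 = 1. So H_2 = Z.

H_0 ≅ Z,  H_1 ≅ Z^2,  H_2 ≅ Z.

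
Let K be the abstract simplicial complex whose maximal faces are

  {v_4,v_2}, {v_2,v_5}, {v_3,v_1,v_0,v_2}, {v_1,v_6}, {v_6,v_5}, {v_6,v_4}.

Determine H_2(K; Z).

H_2 = 0.

K has 7 vertices, 11 edges, 4 triangles, 1 3-simplex.
rank ∂_2 = 3, rank ∂_3 = 1 ⇒ b_2 = 4 − 3 − 1 = 0; all invariant factors of ∂_3 are 1 so no torsion. So H_2 = 0.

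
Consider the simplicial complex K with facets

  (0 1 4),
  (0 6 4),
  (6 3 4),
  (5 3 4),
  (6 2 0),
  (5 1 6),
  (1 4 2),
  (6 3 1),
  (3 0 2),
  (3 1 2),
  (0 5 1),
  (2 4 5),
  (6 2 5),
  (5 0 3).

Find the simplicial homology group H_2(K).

We work with the vertex ordering 0 < 1 < 2 < 3 < 4 < 5 < 6. The simplices of K, each written with vertices in increasing order, are:

  0-simplices (7): [0], [1], [2], [3], [4], [5], [6]
  1-simplices (21): [0,1], [0,2], [0,3], [0,4], [0,5], [0,6], [1,2], [1,3], [1,4], [1,5], [1,6], [2,3], [2,4], [2,5], [2,6], [3,4], [3,5], [3,6], [4,5], [4,6], [5,6]
  2-simplices (14): [0,1,4], [0,1,5], [0,2,3], [0,2,6], [0,3,5], [0,4,6], [1,2,3], [1,2,4], [1,3,6], [1,5,6], [2,4,5], [2,5,6], [3,4,5], [3,4,6]

so the chain groups are C_0 ≅ Z^7, C_1 ≅ Z^21, C_2 ≅ Z^14.

∂_1: C_1 → C_0 is given by ∂[p,q] = [q] − [p]. For instance
  ∂[0,2] = [2] − [0].
This gives a 7×21 integer matrix of rank 6; reducing to Smith normal form yields diagonal entries (1,1,1,1,1,1).

Boundary ∂_2: C_2 → C_1 maps a triangle to the signed sum of its edges. For instance
  ∂[0,1,5] = [1,5] − [0,5] + [0,1],
  ∂[3,4,5] = [4,5] − [3,5] + [3,4].
As a 21×14 matrix over Z this has rank 13, with invariant factors (1,1,1,1,1,1,1,1,1,1,1,1,1).

Computing H_k = (kernel of ∂_k) / (image of ∂_{k+1}):

  H_2: rank ker ∂_2 − rank ∂_3 = (14 − 13) − 0 = 1, and there is no ∂_3, so H_2 ≅ Z.

(K is a triangulation of the torus T^2.)

H_2 ≅ Z.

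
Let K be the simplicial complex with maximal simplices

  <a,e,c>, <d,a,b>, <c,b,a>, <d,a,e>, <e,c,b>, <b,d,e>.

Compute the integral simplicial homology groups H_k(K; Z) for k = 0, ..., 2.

Order the vertices as a < b < c < d < e. Listing each simplex with vertices in this order, K has dimension 2 with simplices:

  0-simplices (5): a, b, c, d, e
  1-simplices (9): ab, ac, ad, ae, bc, bd, be, ce, de
  2-simplices (6): abc, abd, ace, ade, bce, bde

so the chain groups are C_0 ≅ Z^5, C_1 ≅ Z^9, C_2 ≅ Z^6.

∂_1: C_1 → C_0 sends each edge [p,q] (with p < q) to q − p.
This gives a 5×9 integer matrix of rank 4; reducing to Smith normal form yields diagonal entries (1,1,1,1).

The boundary map ∂_2: C_2 → C_1 acts by ∂[p,q,r] = [q,r] − [p,r] + [p,q]. For instance
  ∂abd = bd − ad + ab,
  ∂bce = ce − be + bc.
This gives a 9×6 integer matrix of rank 5; reducing to Smith normal form yields diagonal entries (1,1,1,1,1).

Computing H_k = (kernel of ∂_k) / (image of ∂_{k+1}):

  H_0: rank C_0 − rank ∂_1 = 5 − 4 = 1, and the invariant factors of ∂_1 are all 1, so H_0 = Z.
  H_1: rank ker ∂_1 − rank ∂_2 = (9 − 4) − 5 = 0, and the invariant factors of ∂_2 are all 1, so H_1 = 0.
  H_2: rank ker ∂_2 − rank ∂_3 = (6 − 5) − 0 = 1, and there is no ∂_3, so H_2 = Z.

H_0 = Z,  H_1 = 0,  H_2 = Z.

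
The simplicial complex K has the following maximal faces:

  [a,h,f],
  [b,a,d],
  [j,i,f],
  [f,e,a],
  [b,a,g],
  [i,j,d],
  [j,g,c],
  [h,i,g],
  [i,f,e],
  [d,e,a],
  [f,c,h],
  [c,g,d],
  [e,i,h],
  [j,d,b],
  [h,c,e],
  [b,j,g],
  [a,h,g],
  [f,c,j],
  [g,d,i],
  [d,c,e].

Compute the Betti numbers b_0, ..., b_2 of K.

b_0 = 1, b_1 = 1, b_2 = 0.

K has 10 vertices, 30 edges, 20 triangles.
rank ∂_0 = 0, rank ∂_1 = 9 ⇒ b_0 = 10 − 0 − 9 = 1; all invariant factors of ∂_1 are 1 so no torsion. So H_0 = Z.
rank ∂_1 = 9, rank ∂_2 = 20 ⇒ b_1 = 30 − 9 − 20 = 1; ∂_2 has invariant factor(s) [2] giving torsion. So H_1 = Z ⊕ Z_2.
rank ∂_2 = 20, rank ∂_3 = 0 ⇒ b_2 = 20 − 20 − 0 = 0. So H_2 = 0.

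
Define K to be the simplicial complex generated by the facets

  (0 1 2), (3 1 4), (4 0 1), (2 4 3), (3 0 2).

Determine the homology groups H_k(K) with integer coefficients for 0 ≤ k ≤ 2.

H_0 = Z,  H_1 = Z,  H_2 = 0.

Order the vertices as 0 < 1 < 2 < 3 < 4. Listing each simplex with vertices in this order, K has dimension 2 with simplices:

  0-simplices (5): [0], [1], [2], [3], [4]
  1-simplices (10): [0,1], [0,2], [0,3], [0,4], [1,2], [1,3], [1,4], [2,3], [2,4], [3,4]
  2-simplices (5): [0,1,2], [0,1,4], [0,2,3], [1,3,4], [2,3,4]

Hence C_0 ≅ Z^5, C_1 ≅ Z^10, C_2 ≅ Z^5.

Boundary ∂_1: C_1 → C_0 maps an edge to its endpoints' difference, ∂[p,q] = q − p. For instance
  ∂[0,2] = [2] − [0].
The resulting 5×10 matrix has rank 4, and its Smith normal form has invariant factors (1,1,1,1).

Boundary ∂_2: C_2 → C_1 maps a triangle to the signed sum of its edges. For instance
  ∂[2,3,4] = [3,4] − [2,4] + [2,3],
  ∂[0,1,2] = [1,2] − [0,2] + [0,1].
The 10×5 boundary matrix has rank 5 and Smith normal form diag(1,1,1,1,1).

Now H_k = ker ∂_k / im ∂_{k+1}, so:

  H_0: rank C_0 − rank ∂_1 = 5 − 4 = 1, and the invariant factors of ∂_1 are all 1, so H_0 ≅ Z.
  H_1: rank ker ∂_1 − rank ∂_2 = (10 − 4) − 5 = 1, and the invariant factors of ∂_2 are all 1, so H_1 ≅ Z.
  H_2: rank ker ∂_2 − rank ∂_3 = (5 − 5) − 0 = 0, and there is no ∂_3, so H_2 ≅ 0.

As a check, the Euler characteristic is 5 − 10 + 5 = 0, which agrees with 1 − 1 + 0 = 0.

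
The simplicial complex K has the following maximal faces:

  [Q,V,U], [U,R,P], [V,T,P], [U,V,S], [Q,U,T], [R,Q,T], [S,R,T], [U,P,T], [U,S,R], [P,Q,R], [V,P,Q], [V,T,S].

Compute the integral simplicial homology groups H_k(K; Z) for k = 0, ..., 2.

We work with the vertex ordering P < Q < R < S < T < U < V. The simplices of K, each written with vertices in increasing order, are:

  0-simplices (7): P, Q, R, S, T, U, V
  1-simplices (18): PQ, PR, PT, PU, PV, QR, QT, QU, QV, RS, RT, RU, ST, SU, SV, TU, TV, UV
  2-simplices (12): PQR, PQV, PRU, PTU, PTV, QRT, QTU, QUV, RST, RSU, STV, SUV

giving chain groups C_0 ≅ Z^7, C_1 ≅ Z^18, C_2 ≅ Z^12.

Boundary ∂_1: C_1 → C_0 sends each edge [p,q] (with p < q) to q − p.
As a 7×18 matrix over Z this has rank 6, with invariant factors (1,1,1,1,1,1).

∂_2: C_2 → C_1 sends each 2-simplex [p,q,r] to [q,r] − [p,r] + [p,q]. For instance
  ∂QRT = RT − QT + QR,
  ∂PRU = RU − PU + PR.
As a 18×12 matrix over Z this has rank 12, with invariant factors (1,1,1,1,1,1,1,1,1,1,1,2).

Computing H_k = (kernel of ∂_k) / (image of ∂_{k+1}):

  H_0: rank C_0 − rank ∂_1 = 7 − 6 = 1, and the invariant factors of ∂_1 are all 1, so H_0 ≅ Z.
  H_1: rank ker ∂_1 − rank ∂_2 = (18 − 6) − 12 = 0, and ∂_2 has invariant factor 2 > 1, so H_1 ≅ Z_2.
  H_2: rank ker ∂_2 − rank ∂_3 = (12 − 12) − 0 = 0, and there is no ∂_3, so H_2 ≅ 0.

H_0 = Z,  H_1 = Z_2,  H_2 = 0.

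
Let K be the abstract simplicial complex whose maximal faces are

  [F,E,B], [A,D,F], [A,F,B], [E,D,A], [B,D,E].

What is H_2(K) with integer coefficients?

K has 5 vertices, 10 edges, 5 triangles.
rank ∂_2 = 5, rank ∂_3 = 0 ⇒ b_2 = 5 − 5 − 0 = 0. So H_2 ≅ 0.

H_2 ≅ 0.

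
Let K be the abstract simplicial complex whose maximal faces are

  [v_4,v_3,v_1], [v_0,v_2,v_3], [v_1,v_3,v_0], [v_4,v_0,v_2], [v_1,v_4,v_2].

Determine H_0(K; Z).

H_0 ≅ Z.

Order the vertices as v_0 < v_1 < v_2 < v_3 < v_4. Listing each simplex with vertices in this order, K has dimension 2 with simplices:

  0-simplices (5): [v_0], [v_1], [v_2], [v_3], [v_4]
  1-simplices (10): [v_0,v_1], [v_0,v_2], [v_0,v_3], [v_0,v_4], [v_1,v_2], [v_1,v_3], [v_1,v_4], [v_2,v_3], [v_2,v_4], [v_3,v_4]
  2-simplices (5): [v_0,v_1,v_3], [v_0,v_2,v_3], [v_0,v_2,v_4], [v_1,v_2,v_4], [v_1,v_3,v_4]

so the chain groups are C_0 ≅ Z^5, C_1 ≅ Z^10, C_2 ≅ Z^5.

∂_1: C_1 → C_0 is given by ∂[p,q] = [q] − [p]. For instance
  ∂[v_0,v_1] = [v_1] − [v_0].
The resulting 5×10 matrix has rank 4, and its Smith normal form has invariant factors (1,1,1,1).

Boundary ∂_2: C_2 → C_1 maps a triangle to the signed sum of its edges. For instance
  ∂[v_1,v_2,v_4] = [v_2,v_4] − [v_1,v_4] + [v_1,v_2],
  ∂[v_0,v_1,v_3] = [v_1,v_3] − [v_0,v_3] + [v_0,v_1].
The resulting 10×5 matrix has rank 5, and its Smith normal form has invariant factors (1,1,1,1,1).

Reading off H_k = ker ∂_k / im ∂_{k+1}:

  H_0: rank C_0 − rank ∂_1 = 5 − 4 = 1, and the invariant factors of ∂_1 are all 1, so H_0 ≅ Z.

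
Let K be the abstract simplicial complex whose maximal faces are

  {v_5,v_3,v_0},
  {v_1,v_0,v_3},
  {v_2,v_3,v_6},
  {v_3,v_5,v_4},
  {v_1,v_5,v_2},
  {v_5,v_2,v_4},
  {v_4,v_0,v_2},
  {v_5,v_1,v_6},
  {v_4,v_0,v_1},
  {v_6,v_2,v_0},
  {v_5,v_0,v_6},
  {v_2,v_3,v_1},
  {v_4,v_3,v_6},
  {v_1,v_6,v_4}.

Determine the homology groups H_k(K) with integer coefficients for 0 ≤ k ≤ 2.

K has 7 vertices, 21 edges, 14 triangles.
rank ∂_0 = 0, rank ∂_1 = 6 ⇒ b_0 = 7 − 0 − 6 = 1; all invariant factors of ∂_1 are 1 so no torsion. So H_0 = Z.
rank ∂_1 = 6, rank ∂_2 = 13 ⇒ b_1 = 21 − 6 − 13 = 2; all invariant factors of ∂_2 are 1 so no torsion. So H_1 = Z^2.
rank ∂_2 = 13, rank ∂_3 = 0 ⇒ b_2 = 14 − 13 − 0 = 1. So H_2 = Z.

H_0 ≅ Z,  H_1 ≅ Z^2,  H_2 ≅ Z.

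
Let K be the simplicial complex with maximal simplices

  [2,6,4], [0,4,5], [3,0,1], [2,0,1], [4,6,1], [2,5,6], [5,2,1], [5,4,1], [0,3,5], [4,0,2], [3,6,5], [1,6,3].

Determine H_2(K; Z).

We work with the vertex ordering 0 < 1 < 2 < 3 < 4 < 5 < 6. The simplices of K, each written with vertices in increasing order, are:

  0-simplices (7): [0], [1], [2], [3], [4], [5], [6]
  1-simplices (18): [0,1], [0,2], [0,3], [0,4], [0,5], [1,2], [1,3], [1,4], [1,5], [1,6], [2,4], [2,5], [2,6], [3,5], [3,6], [4,5], [4,6], [5,6]
  2-simplices (12): [0,1,2], [0,1,3], [0,2,4], [0,3,5], [0,4,5], [1,2,5], [1,3,6], [1,4,5], [1,4,6], [2,4,6], [2,5,6], [3,5,6]

Hence C_0 ≅ Z^7, C_1 ≅ Z^18, C_2 ≅ Z^12.

Boundary ∂_1: C_1 → C_0 sends each edge [p,q] (with p < q) to q − p. For instance
  ∂[0,3] = [3] − [0].
The 7×18 boundary matrix has rank 6 and Smith normal form diag(1,1,1,1,1,1).

The boundary map ∂_2: C_2 → C_1 acts by ∂[p,q,r] = [q,r] − [p,r] + [p,q]. For instance
  ∂[0,4,5] = [4,5] − [0,5] + [0,4],
  ∂[2,5,6] = [5,6] − [2,6] + [2,5].
The resulting 18×12 matrix has rank 12, and its Smith normal form has invariant factors (1,1,1,1,1,1,1,1,1,1,1,2).

Reading off H_k = ker ∂_k / im ∂_{k+1}:

  H_2: rank ker ∂_2 − rank ∂_3 = (12 − 12) − 0 = 0, and there is no ∂_3, so H_2 ≅ 0.

(K is a triangulation of the real projective plane RP^2.)

H_2 = 0.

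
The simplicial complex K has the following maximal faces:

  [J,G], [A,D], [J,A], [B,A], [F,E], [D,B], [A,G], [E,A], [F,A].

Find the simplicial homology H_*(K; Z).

We work with the vertex ordering A < B < D < E < F < G < J. The simplices of K, each written with vertices in increasing order, are:

  0-simplices (7): A, B, D, E, F, G, J
  1-simplices (9): AB, AD, AE, AF, AG, AJ, BD, EF, GJ

so the chain groups are C_0 ≅ Z^7, C_1 ≅ Z^9.

Boundary ∂_1: C_1 → C_0 sends each edge [p,q] (with p < q) to q − p. For instance
  ∂EF = F − E.
The resulting 7×9 matrix has rank 6, and its Smith normal form has invariant factors (1,1,1,1,1,1).

Computing H_k = (kernel of ∂_k) / (image of ∂_{k+1}):

  H_0: rank C_0 − rank ∂_1 = 7 − 6 = 1, and the invariant factors of ∂_1 are all 1, so H_0 ≅ Z.
  H_1: rank ker ∂_1 − rank ∂_2 = (9 − 6) − 0 = 3, and there is no ∂_2, so H_1 ≅ Z^3.

H_0 = Z,  H_1 = Z^3.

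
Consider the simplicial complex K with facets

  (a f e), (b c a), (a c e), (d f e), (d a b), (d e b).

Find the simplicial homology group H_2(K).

H_2 ≅ 0.

We work with the vertex ordering a < b < c < d < e < f. The simplices of K, each written with vertices in increasing order, are:

  0-simplices (6): a, b, c, d, e, f
  1-simplices (12): ab, ac, ad, ae, af, bc, bd, be, ce, de, df, ef
  2-simplices (6): abc, abd, ace, aef, bde, def

Hence C_0 ≅ Z^6, C_1 ≅ Z^12, C_2 ≅ Z^6.

Boundary ∂_1: C_1 → C_0 maps an edge to its endpoints' difference, ∂[p,q] = q − p. For instance
  ∂ce = e − c.
The resulting 6×12 matrix has rank 5, and its Smith normal form has invariant factors (1,1,1,1,1).

The boundary map ∂_2: C_2 → C_1 sends each 2-simplex [p,q,r] to [q,r] − [p,r] + [p,q]. For instance
  ∂abd = bd − ad + ab,
  ∂abc = bc − ac + ab.
This gives a 12×6 integer matrix of rank 6; reducing to Smith normal form yields diagonal entries (1,1,1,1,1,1).

Reading off H_k = ker ∂_k / im ∂_{k+1}:

  H_2: rank ker ∂_2 − rank ∂_3 = (6 − 6) − 0 = 0, and there is no ∂_3, so H_2 = 0.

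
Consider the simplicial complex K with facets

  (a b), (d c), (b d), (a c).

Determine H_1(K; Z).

Take the total order a < b < c < d on the vertex set. Then K (dimension 1) consists of the simplices:

  0-simplices (4): a, b, c, d
  1-simplices (4): ab, ac, bd, cd

Hence C_0 ≅ Z^4, C_1 ≅ Z^4.

The boundary map ∂_1: C_1 → C_0 is given by ∂[p,q] = [q] − [p].
This gives a 4×4 integer matrix of rank 3; reducing to Smith normal form yields diagonal entries (1,1,1).

Computing H_k = (kernel of ∂_k) / (image of ∂_{k+1}):

  H_1: rank ker ∂_1 − rank ∂_2 = (4 − 3) − 0 = 1, and there is no ∂_2, so H_1 = Z.

(K is a triangulation of the circle S^1.)

H_1 ≅ Z.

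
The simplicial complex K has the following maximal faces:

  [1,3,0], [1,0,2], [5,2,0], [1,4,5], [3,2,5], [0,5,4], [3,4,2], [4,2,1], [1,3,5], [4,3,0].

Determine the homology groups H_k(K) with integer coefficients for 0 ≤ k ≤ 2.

Fix the vertex order 0 < 1 < 2 < 3 < 4 < 5 and write every simplex with vertices in increasing order. Then dim K = 2 and the simplices of K are:

  0-simplices (6): [0], [1], [2], [3], [4], [5]
  1-simplices (15): [0,1], [0,2], [0,3], [0,4], [0,5], [1,2], [1,3], [1,4], [1,5], [2,3], [2,4], [2,5], [3,4], [3,5], [4,5]
  2-simplices (10): [0,1,2], [0,1,3], [0,2,5], [0,3,4], [0,4,5], [1,2,4], [1,3,5], [1,4,5], [2,3,4], [2,3,5]

so the chain groups are C_0 ≅ Z^6, C_1 ≅ Z^15, C_2 ≅ Z^10.

The boundary map ∂_1: C_1 → C_0 sends each edge [p,q] (with p < q) to q − p. For instance
  ∂[2,5] = [5] − [2].
This gives a 6×15 integer matrix of rank 5; reducing to Smith normal form yields diagonal entries (1,1,1,1,1).

Boundary ∂_2: C_2 → C_1 maps a triangle to the signed sum of its edges. For instance
  ∂[2,3,5] = [3,5] − [2,5] + [2,3],
  ∂[0,2,5] = [2,5] − [0,5] + [0,2].
As a 15×10 matrix over Z this has rank 10, with invariant factors (1,1,1,1,1,1,1,1,1,2).

From H_k ≅ ker(∂_k) / im(∂_{k+1}) we obtain:

  H_0: rank C_0 − rank ∂_1 = 6 − 5 = 1, and the invariant factors of ∂_1 are all 1, so H_0 = Z.
  H_1: rank ker ∂_1 − rank ∂_2 = (15 − 5) − 10 = 0, and ∂_2 has invariant factor 2 > 1, so H_1 = Z_2.
  H_2: rank ker ∂_2 − rank ∂_3 = (10 − 10) − 0 = 0, and there is no ∂_3, so H_2 = 0.

H_0 ≅ Z,  H_1 ≅ Z_2,  H_2 = 0.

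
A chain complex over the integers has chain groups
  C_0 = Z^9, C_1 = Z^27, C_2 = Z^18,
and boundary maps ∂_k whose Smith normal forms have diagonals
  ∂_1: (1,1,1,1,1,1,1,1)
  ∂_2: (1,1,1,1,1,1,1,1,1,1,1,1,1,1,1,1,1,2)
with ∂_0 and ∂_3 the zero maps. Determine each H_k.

H_0 = Z,  H_1 = Z ⊕ Z_2,  H_2 = 0.

H_0: b_0 = 9 − 0 − 8 = 1; torsion from ∂_1 factors > 1: none. So H_0 = Z.
H_1: b_1 = 27 − 8 − 18 = 1; torsion from ∂_2 factors > 1: [2]. So H_1 = Z ⊕ Z_2.
H_2: b_2 = 18 − 18 − 0 = 0; torsion from ∂_3 factors > 1: none. So H_2 = 0.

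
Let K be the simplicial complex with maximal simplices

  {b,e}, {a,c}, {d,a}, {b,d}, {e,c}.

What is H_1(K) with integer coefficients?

H_1 ≅ Z.

We work with the vertex ordering a < b < c < d < e. The simplices of K, each written with vertices in increasing order, are:

  0-simplices (5): a, b, c, d, e
  1-simplices (5): ac, ad, bd, be, ce

so the chain groups are C_0 ≅ Z^5, C_1 ≅ Z^5.

∂_1: C_1 → C_0 is given by ∂[p,q] = [q] − [p]. For instance
  ∂bd = d − b.
As a 5×5 matrix over Z this has rank 4, with invariant factors (1,1,1,1).

Now H_k = ker ∂_k / im ∂_{k+1}, so:

  H_1: rank ker ∂_1 − rank ∂_2 = (5 − 4) − 0 = 1, and there is no ∂_2, so H_1 = Z.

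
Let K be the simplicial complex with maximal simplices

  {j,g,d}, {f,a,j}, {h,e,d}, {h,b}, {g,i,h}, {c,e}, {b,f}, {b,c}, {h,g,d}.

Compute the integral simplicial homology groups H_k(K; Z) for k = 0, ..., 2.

Fix the vertex order a < b < c < d < e < f < g < h < i < j and write every simplex with vertices in increasing order. Then dim K = 2 and the simplices of K are:

  0-simplices (10): a, b, c, d, e, f, g, h, i, j
  1-simplices (16): af, aj, bc, bf, bh, ce, de, dg, dh, dj, eh, fj, gh, gi, gj, hi
  2-simplices (5): afj, deh, dgh, dgj, ghi

Hence C_0 ≅ Z^10, C_1 ≅ Z^16, C_2 ≅ Z^5.

The boundary map ∂_1: C_1 → C_0 sends each edge [p,q] (with p < q) to q − p. For instance
  ∂eh = h − e.
The resulting 10×16 matrix has rank 9, and its Smith normal form has invariant factors (1,1,1,1,1,1,1,1,1).

Boundary ∂_2: C_2 → C_1 maps a triangle to the signed sum of its edges. For instance
  ∂dgh = gh − dh + dg,
  ∂deh = eh − dh + de.
The resulting 16×5 matrix has rank 5, and its Smith normal form has invariant factors (1,1,1,1,1).

From H_k ≅ ker(∂_k) / im(∂_{k+1}) we obtain:

  H_0: rank C_0 − rank ∂_1 = 10 − 9 = 1, and the invariant factors of ∂_1 are all 1, so H_0 ≅ Z.
  H_1: rank ker ∂_1 − rank ∂_2 = (16 − 9) − 5 = 2, and the invariant factors of ∂_2 are all 1, so H_1 ≅ Z^2.
  H_2: rank ker ∂_2 − rank ∂_3 = (5 − 5) − 0 = 0, and there is no ∂_3, so H_2 ≅ 0.

H_0 ≅ Z,  H_1 ≅ Z^2,  H_2 = 0.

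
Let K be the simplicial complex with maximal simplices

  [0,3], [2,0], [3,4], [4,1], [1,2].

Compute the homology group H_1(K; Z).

H_1 = Z.

K has 5 vertices, 5 edges.
rank ∂_1 = 4, rank ∂_2 = 0 ⇒ b_1 = 5 − 4 − 0 = 1. So H_1 = Z.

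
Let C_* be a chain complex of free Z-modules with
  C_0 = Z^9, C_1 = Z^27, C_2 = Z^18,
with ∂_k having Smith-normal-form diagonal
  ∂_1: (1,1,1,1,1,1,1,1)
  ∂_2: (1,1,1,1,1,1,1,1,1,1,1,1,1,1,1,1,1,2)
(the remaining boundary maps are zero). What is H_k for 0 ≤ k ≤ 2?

H_0 ≅ Z,  H_1 ≅ Z ⊕ Z/2,  H_2 = 0.

H_0: b_0 = 9 − 0 − 8 = 1; torsion from ∂_1 factors > 1: none. So H_0 ≅ Z.
H_1: b_1 = 27 − 8 − 18 = 1; torsion from ∂_2 factors > 1: [2]. So H_1 ≅ Z ⊕ Z/2.
H_2: b_2 = 18 − 18 − 0 = 0; torsion from ∂_3 factors > 1: none. So H_2 ≅ 0.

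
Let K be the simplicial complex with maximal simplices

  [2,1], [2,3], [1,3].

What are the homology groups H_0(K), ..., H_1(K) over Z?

We work with the vertex ordering 1 < 2 < 3. The simplices of K, each written with vertices in increasing order, are:

  0-simplices (3): [1], [2], [3]
  1-simplices (3): [1,2], [1,3], [2,3]

Hence C_0 ≅ Z^3, C_1 ≅ Z^3.

∂_1: C_1 → C_0 is given by ∂[p,q] = [q] − [p].
The 3×3 boundary matrix has rank 2 and Smith normal form diag(1,1).

Now H_k = ker ∂_k / im ∂_{k+1}, so:

  H_0: rank C_0 − rank ∂_1 = 3 − 2 = 1, and the invariant factors of ∂_1 are all 1, so H_0 = Z.
  H_1: rank ker ∂_1 − rank ∂_2 = (3 − 2) − 0 = 1, and there is no ∂_2, so H_1 = Z.

As a check, the Euler characteristic is 3 − 3 = 0, which agrees with 1 − 1 = 0.
(K is a triangulation of the circle S^1.)

H_0 = Z,  H_1 = Z.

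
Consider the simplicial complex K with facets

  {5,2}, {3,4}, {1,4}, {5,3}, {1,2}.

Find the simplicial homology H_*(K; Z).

Order the vertices as 1 < 2 < 3 < 4 < 5. Listing each simplex with vertices in this order, K has dimension 1 with simplices:

  0-simplices (5): [1], [2], [3], [4], [5]
  1-simplices (5): [1,2], [1,4], [2,5], [3,4], [3,5]

so the chain groups are C_0 ≅ Z^5, C_1 ≅ Z^5.

Boundary ∂_1: C_1 → C_0 maps an edge to its endpoints' difference, ∂[p,q] = q − p. For instance
  ∂[1,4] = [4] − [1].
As a 5×5 matrix over Z this has rank 4, with invariant factors (1,1,1,1).

Now H_k = ker ∂_k / im ∂_{k+1}, so:

  H_0: rank C_0 − rank ∂_1 = 5 − 4 = 1, and the invariant factors of ∂_1 are all 1, so H_0 = Z.
  H_1: rank ker ∂_1 − rank ∂_2 = (5 − 4) − 0 = 1, and there is no ∂_2, so H_1 = Z.

As a check, the Euler characteristic is 5 − 5 = 0, which agrees with 1 − 1 = 0.
(K is a triangulation of the circle S^1.)

H_0 = Z,  H_1 = Z.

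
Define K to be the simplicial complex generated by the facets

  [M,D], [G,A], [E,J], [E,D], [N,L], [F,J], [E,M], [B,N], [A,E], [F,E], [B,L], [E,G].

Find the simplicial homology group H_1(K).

H_1 ≅ Z^4.

K has 10 vertices, 12 edges.
rank ∂_1 = 8, rank ∂_2 = 0 ⇒ b_1 = 12 − 8 − 0 = 4. So H_1 ≅ Z^4.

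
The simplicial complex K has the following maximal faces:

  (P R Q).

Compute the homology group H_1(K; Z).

H_1 = 0.

We work with the vertex ordering P < Q < R. The simplices of K, each written with vertices in increasing order, are:

  0-simplices (3): P, Q, R
  1-simplices (3): PQ, PR, QR
  2-simplices (1): PQR

Hence C_0 ≅ Z^3, C_1 ≅ Z^3, C_2 ≅ Z^1.

∂_1: C_1 → C_0 sends each edge [p,q] (with p < q) to q − p. For instance
  ∂PQ = Q − P.
As a 3×3 matrix over Z this has rank 2, with invariant factors (1,1).

∂_2: C_2 → C_1 acts by ∂[p,q,r] = [q,r] − [p,r] + [p,q]. For instance
  ∂PQR = QR − PR + PQ.
The 3×1 boundary matrix has rank 1 and Smith normal form diag(1).

From H_k ≅ ker(∂_k) / im(∂_{k+1}) we obtain:

  H_1: rank ker ∂_1 − rank ∂_2 = (3 − 2) − 1 = 0, and the invariant factors of ∂_2 are all 1, so H_1 = 0.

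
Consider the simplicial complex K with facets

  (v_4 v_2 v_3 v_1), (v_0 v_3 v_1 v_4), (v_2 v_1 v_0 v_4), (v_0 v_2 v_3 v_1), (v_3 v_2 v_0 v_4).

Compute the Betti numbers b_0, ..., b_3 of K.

b_0 = 1, b_1 = 0, b_2 = 0, b_3 = 1.

We work with the vertex ordering v_0 < v_1 < v_2 < v_3 < v_4. The simplices of K, each written with vertices in increasing order, are:

  0-simplices (5): [v_0], [v_1], [v_2], [v_3], [v_4]
  1-simplices (10): [v_0,v_1], [v_0,v_2], [v_0,v_3], [v_0,v_4], [v_1,v_2], [v_1,v_3], [v_1,v_4], [v_2,v_3], [v_2,v_4], [v_3,v_4]
  2-simplices (10): [v_0,v_1,v_2], [v_0,v_1,v_3], [v_0,v_1,v_4], [v_0,v_2,v_3], [v_0,v_2,v_4], [v_0,v_3,v_4], [v_1,v_2,v_3], [v_1,v_2,v_4], [v_1,v_3,v_4], [v_2,v_3,v_4]
  3-simplices (5): [v_0,v_1,v_2,v_3], [v_0,v_1,v_2,v_4], [v_0,v_1,v_3,v_4], [v_0,v_2,v_3,v_4], [v_1,v_2,v_3,v_4]

Hence C_0 ≅ Z^5, C_1 ≅ Z^10, C_2 ≅ Z^10, C_3 ≅ Z^5.

Boundary ∂_1: C_1 → C_0 is given by ∂[p,q] = [q] − [p]. For instance
  ∂[v_2,v_3] = [v_3] − [v_2].
This gives a 5×10 integer matrix of rank 4; reducing to Smith normal form yields diagonal entries (1,1,1,1).

∂_2: C_2 → C_1 acts by ∂[p,q,r] = [q,r] − [p,r] + [p,q]. For instance
  ∂[v_0,v_1,v_2] = [v_1,v_2] − [v_0,v_2] + [v_0,v_1],
  ∂[v_0,v_2,v_3] = [v_2,v_3] − [v_0,v_3] + [v_0,v_2].
The 10×10 boundary matrix has rank 6 and Smith normal form diag(1,1,1,1,1,1).

Boundary ∂_3: C_3 → C_2 sends each 3-simplex σ to the alternating sum Σ_i (−1)^i (σ with its i-th vertex removed). For instance
  ∂[v_0,v_1,v_3,v_4] = [v_1,v_3,v_4] − [v_0,v_3,v_4] + [v_0,v_1,v_4] − [v_0,v_1,v_3],
  ∂[v_1,v_2,v_3,v_4] = [v_2,v_3,v_4] − [v_1,v_3,v_4] + [v_1,v_2,v_4] − [v_1,v_2,v_3].
The resulting 10×5 matrix has rank 4, and its Smith normal form has invariant factors (1,1,1,1).

Now H_k = ker ∂_k / im ∂_{k+1}, so:

  H_0: rank C_0 − rank ∂_1 = 5 − 4 = 1, and the invariant factors of ∂_1 are all 1, so H_0 ≅ Z.
  H_1: rank ker ∂_1 − rank ∂_2 = (10 − 4) − 6 = 0, and the invariant factors of ∂_2 are all 1, so H_1 ≅ 0.
  H_2: rank ker ∂_2 − rank ∂_3 = (10 − 6) − 4 = 0, and the invariant factors of ∂_3 are all 1, so H_2 ≅ 0.
  H_3: rank ker ∂_3 − rank ∂_4 = (5 − 4) − 0 = 1, and there is no ∂_4, so H_3 ≅ Z.

As a check, the Euler characteristic is 5 − 10 + 10 − 5 = 0, which agrees with 1 − 0 + 0 − 1 = 0.

Hence the Betti numbers are b_0 = 1, b_1 = 0, b_2 = 0, b_3 = 1.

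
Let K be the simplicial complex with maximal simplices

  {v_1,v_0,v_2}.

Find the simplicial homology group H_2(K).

Fix the vertex order v_0 < v_1 < v_2 and write every simplex with vertices in increasing order. Then dim K = 2 and the simplices of K are:

  0-simplices (3): [v_0], [v_1], [v_2]
  1-simplices (3): [v_0,v_1], [v_0,v_2], [v_1,v_2]
  2-simplices (1): [v_0,v_1,v_2]

giving chain groups C_0 ≅ Z^3, C_1 ≅ Z^3, C_2 ≅ Z^1.

The boundary map ∂_1: C_1 → C_0 maps an edge to its endpoints' difference, ∂[p,q] = q − p.
This gives a 3×3 integer matrix of rank 2; reducing to Smith normal form yields diagonal entries (1,1).

∂_2: C_2 → C_1 acts by ∂[p,q,r] = [q,r] − [p,r] + [p,q]. For instance
  ∂[v_0,v_1,v_2] = [v_1,v_2] − [v_0,v_2] + [v_0,v_1].
The 3×1 boundary matrix has rank 1 and Smith normal form diag(1).

Now H_k = ker ∂_k / im ∂_{k+1}, so:

  H_2: rank ker ∂_2 − rank ∂_3 = (1 − 1) − 0 = 0, and there is no ∂_3, so H_2 = 0.

H_2 ≅ 0.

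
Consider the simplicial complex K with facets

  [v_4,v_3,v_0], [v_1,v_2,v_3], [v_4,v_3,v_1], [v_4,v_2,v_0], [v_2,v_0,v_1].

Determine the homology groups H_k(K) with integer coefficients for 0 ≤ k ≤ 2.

H_0 ≅ Z,  H_1 ≅ Z,  H_2 = 0.

K has 5 vertices, 10 edges, 5 triangles.
rank ∂_0 = 0, rank ∂_1 = 4 ⇒ b_0 = 5 − 0 − 4 = 1; all invariant factors of ∂_1 are 1 so no torsion. So H_0 ≅ Z.
rank ∂_1 = 4, rank ∂_2 = 5 ⇒ b_1 = 10 − 4 − 5 = 1; all invariant factors of ∂_2 are 1 so no torsion. So H_1 ≅ Z.
rank ∂_2 = 5, rank ∂_3 = 0 ⇒ b_2 = 5 − 5 − 0 = 0. So H_2 ≅ 0.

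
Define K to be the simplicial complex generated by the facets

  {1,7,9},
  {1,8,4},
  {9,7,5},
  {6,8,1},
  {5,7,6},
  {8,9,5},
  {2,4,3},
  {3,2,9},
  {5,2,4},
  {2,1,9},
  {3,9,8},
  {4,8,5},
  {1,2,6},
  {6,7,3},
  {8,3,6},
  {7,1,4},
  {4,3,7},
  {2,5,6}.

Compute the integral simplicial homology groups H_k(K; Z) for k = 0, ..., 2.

H_0 = Z,  H_1 = Z^2,  H_2 = Z.

Fix the vertex order 1 < 2 < 3 < 4 < 5 < 6 < 7 < 8 < 9 and write every simplex with vertices in increasing order. Then dim K = 2 and the simplices of K are:

  0-simplices (9): [1], [2], [3], [4], [5], [6], [7], [8], [9]
  1-simplices (27): (27 of them)
  2-simplices (18): [1,2,6], [1,2,9], [1,4,7], [1,4,8], [1,6,8], [1,7,9], [2,3,4], [2,3,9], [2,4,5], [2,5,6], [3,4,7], [3,6,7], [3,6,8], [3,8,9], [4,5,8], [5,6,7], [5,7,9], [5,8,9]

giving chain groups C_0 ≅ Z^9, C_1 ≅ Z^27, C_2 ≅ Z^18.

Boundary ∂_1: C_1 → C_0 maps an edge to its endpoints' difference, ∂[p,q] = q − p.
As a 9×27 matrix over Z this has rank 8, with invariant factors (1,1,1,1,1,1,1,1).

The boundary map ∂_2: C_2 → C_1 sends each 2-simplex [p,q,r] to [q,r] − [p,r] + [p,q]. For instance
  ∂[1,6,8] = [6,8] − [1,8] + [1,6],
  ∂[5,6,7] = [6,7] − [5,7] + [5,6].
As a 27×18 matrix over Z this has rank 17, with invariant factors (1,1,1,1,1,1,1,1,1,1,1,1,1,1,1,1,1).

Now H_k = ker ∂_k / im ∂_{k+1}, so:

  H_0: rank C_0 − rank ∂_1 = 9 − 8 = 1, and the invariant factors of ∂_1 are all 1, so H_0 = Z.
  H_1: rank ker ∂_1 − rank ∂_2 = (27 − 8) − 17 = 2, and the invariant factors of ∂_2 are all 1, so H_1 = Z^2.
  H_2: rank ker ∂_2 − rank ∂_3 = (18 − 17) − 0 = 1, and there is no ∂_3, so H_2 = Z.

As a check, the Euler characteristic is 9 − 27 + 18 = 0, which agrees with 1 − 2 + 1 = 0.
(K is a triangulation of the torus T^2.)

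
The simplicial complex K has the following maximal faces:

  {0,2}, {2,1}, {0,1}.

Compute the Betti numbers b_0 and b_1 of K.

K has 3 vertices, 3 edges.
rank ∂_0 = 0, rank ∂_1 = 2 ⇒ b_0 = 3 − 0 − 2 = 1; all invariant factors of ∂_1 are 1 so no torsion. So H_0 ≅ Z.
rank ∂_1 = 2, rank ∂_2 = 0 ⇒ b_1 = 3 − 2 − 0 = 1. So H_1 ≅ Z.

b_0 = 1, b_1 = 1.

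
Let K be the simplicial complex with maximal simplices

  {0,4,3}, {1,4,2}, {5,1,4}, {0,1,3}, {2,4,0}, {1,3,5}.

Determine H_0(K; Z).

K has 6 vertices, 12 edges, 6 triangles.
rank ∂_0 = 0, rank ∂_1 = 5 ⇒ b_0 = 6 − 0 − 5 = 1; all invariant factors of ∂_1 are 1 so no torsion. So H_0 = Z.

H_0 = Z.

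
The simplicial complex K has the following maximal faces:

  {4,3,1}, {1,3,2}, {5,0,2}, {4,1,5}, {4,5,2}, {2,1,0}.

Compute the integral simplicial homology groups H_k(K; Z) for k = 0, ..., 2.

H_0 = Z,  H_1 = Z,  H_2 = 0.

Fix the vertex order 0 < 1 < 2 < 3 < 4 < 5 and write every simplex with vertices in increasing order. Then dim K = 2 and the simplices of K are:

  0-simplices (6): [0], [1], [2], [3], [4], [5]
  1-simplices (12): [0,1], [0,2], [0,5], [1,2], [1,3], [1,4], [1,5], [2,3], [2,4], [2,5], [3,4], [4,5]
  2-simplices (6): [0,1,2], [0,2,5], [1,2,3], [1,3,4], [1,4,5], [2,4,5]

giving chain groups C_0 ≅ Z^6, C_1 ≅ Z^12, C_2 ≅ Z^6.

∂_1: C_1 → C_0 maps an edge to its endpoints' difference, ∂[p,q] = q − p. For instance
  ∂[3,4] = [4] − [3].
The 6×12 boundary matrix has rank 5 and Smith normal form diag(1,1,1,1,1).

Boundary ∂_2: C_2 → C_1 maps a triangle to the signed sum of its edges. For instance
  ∂[2,4,5] = [4,5] − [2,5] + [2,4],
  ∂[1,3,4] = [3,4] − [1,4] + [1,3].
This gives a 12×6 integer matrix of rank 6; reducing to Smith normal form yields diagonal entries (1,1,1,1,1,1).

Computing H_k = (kernel of ∂_k) / (image of ∂_{k+1}):

  H_0: rank C_0 − rank ∂_1 = 6 − 5 = 1, and the invariant factors of ∂_1 are all 1, so H_0 = Z.
  H_1: rank ker ∂_1 − rank ∂_2 = (12 − 5) − 6 = 1, and the invariant factors of ∂_2 are all 1, so H_1 = Z.
  H_2: rank ker ∂_2 − rank ∂_3 = (6 − 6) − 0 = 0, and there is no ∂_3, so H_2 = 0.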